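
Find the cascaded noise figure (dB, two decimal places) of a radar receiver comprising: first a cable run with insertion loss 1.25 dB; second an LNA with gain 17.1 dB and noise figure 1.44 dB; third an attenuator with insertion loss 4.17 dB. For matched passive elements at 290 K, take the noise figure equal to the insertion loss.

Convert to linear (a loss of L dB is a gain of −L dB): F_i = 10^(NF_i/10), G_i = 10^(G_i,dB/10)
  Stage 1: F_1 = 10^(1.25/10) = 1.334, G_1 = 10^(−1.25/10) = 0.7499
  Stage 2: F_2 = 10^(1.44/10) = 1.393, G_2 = 10^(17.1/10) = 51.29
  Stage 3: F_3 = 10^(4.17/10) = 2.612, G_3 = 10^(−4.17/10) = 0.3828
Friis cascade:
  F = 1.334 + (1.393 − 1)/0.7499 + (2.612 − 1)/38.46 = 1.900
NF = 10 log₁₀(1.900) = 2.79 dB

2.79 dB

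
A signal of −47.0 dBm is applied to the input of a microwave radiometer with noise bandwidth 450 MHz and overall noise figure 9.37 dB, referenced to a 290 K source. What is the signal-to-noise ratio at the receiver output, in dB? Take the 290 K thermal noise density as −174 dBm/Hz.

Noise floor: N = −174 + 10 log₁₀(B) + NF
10 log₁₀(4.50×10⁸) = 86.53 dB
N = −174 + 86.53 + 9.37 = −78.10 dBm
SNR = P_sig − N = −47.0 − (−78.10) = 31.10 dB → 31.1 dB

31.1 dB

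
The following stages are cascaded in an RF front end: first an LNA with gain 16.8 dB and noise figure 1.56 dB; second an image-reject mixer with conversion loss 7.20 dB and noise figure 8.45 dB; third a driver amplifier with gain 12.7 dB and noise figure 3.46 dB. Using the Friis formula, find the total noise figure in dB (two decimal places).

Convert to linear (a loss of L dB is a gain of −L dB): F_i = 10^(NF_i/10), G_i = 10^(G_i,dB/10)
  Stage 1: F_1 = 10^(1.56/10) = 1.432, G_1 = 10^(16.8/10) = 47.86
  Stage 2: F_2 = 10^(8.45/10) = 6.998, G_2 = 10^(−7.20/10) = 0.1905
  Stage 3: F_3 = 10^(3.46/10) = 2.218, G_3 = 10^(12.7/10) = 18.62
Friis cascade:
  F = 1.432 + (6.998 − 1)/47.86 + (2.218 − 1)/9.120 = 1.691
NF = 10 log₁₀(1.691) = 2.28 dB

2.28 dB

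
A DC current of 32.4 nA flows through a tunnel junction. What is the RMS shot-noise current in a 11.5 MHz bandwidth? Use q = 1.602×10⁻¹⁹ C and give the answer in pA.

346 pA

I_n = √(2qI·B)
2qI·B = 2 × 1.602×10⁻¹⁹ × 3.24×10⁻⁸ × 1.15×10⁷ = 1.19×10⁻¹⁹ A²
I_n = √(1.19×10⁻¹⁹) = 3.46×10⁻¹⁰ A = 346 pA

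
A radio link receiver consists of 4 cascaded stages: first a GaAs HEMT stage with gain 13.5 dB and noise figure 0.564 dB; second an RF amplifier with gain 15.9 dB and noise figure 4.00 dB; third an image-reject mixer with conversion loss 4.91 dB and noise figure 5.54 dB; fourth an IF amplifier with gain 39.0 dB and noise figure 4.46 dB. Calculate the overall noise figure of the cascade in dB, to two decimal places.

0.85 dB

Convert to linear (a loss of L dB is a gain of −L dB): F_i = 10^(NF_i/10), G_i = 10^(G_i,dB/10)
  Stage 1: F_1 = 10^(0.564/10) = 1.139, G_1 = 10^(13.5/10) = 22.39
  Stage 2: F_2 = 10^(4.00/10) = 2.512, G_2 = 10^(15.9/10) = 38.90
  Stage 3: F_3 = 10^(5.54/10) = 3.581, G_3 = 10^(−4.91/10) = 0.3228
  Stage 4: F_4 = 10^(4.46/10) = 2.793, G_4 = 10^(39.0/10) = 7943
Friis cascade:
  F = 1.139 + (2.512 − 1)/22.39 + (3.581 − 1)/871.0 + (2.793 − 1)/281.2 = 1.216
NF = 10 log₁₀(1.216) = 0.85 dB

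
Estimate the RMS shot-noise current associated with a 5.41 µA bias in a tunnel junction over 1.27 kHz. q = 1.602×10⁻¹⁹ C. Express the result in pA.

46.9 pA

I_n = √(2qI·B)
2qI·B = 2 × 1.602×10⁻¹⁹ × 5.41×10⁻⁶ × 1.27×10³ = 2.20×10⁻²¹ A²
I_n = √(2.20×10⁻²¹) = 4.69×10⁻¹¹ A = 46.9 pA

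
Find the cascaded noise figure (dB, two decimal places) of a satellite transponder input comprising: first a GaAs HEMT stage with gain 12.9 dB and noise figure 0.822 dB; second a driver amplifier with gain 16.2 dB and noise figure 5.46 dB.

Convert to linear (a loss of L dB is a gain of −L dB): F_i = 10^(NF_i/10), G_i = 10^(G_i,dB/10)
  Stage 1: F_1 = 10^(0.822/10) = 1.208, G_1 = 10^(12.9/10) = 19.50
  Stage 2: F_2 = 10^(5.46/10) = 3.516, G_2 = 10^(16.2/10) = 41.69
Friis cascade:
  F = 1.208 + (3.516 − 1)/19.50 = 1.337
NF = 10 log₁₀(1.337) = 1.26 dB

1.26 dB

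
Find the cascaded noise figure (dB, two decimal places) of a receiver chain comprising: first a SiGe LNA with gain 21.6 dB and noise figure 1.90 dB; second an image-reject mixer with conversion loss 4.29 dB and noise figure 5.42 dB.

1.95 dB

Convert to linear (a loss of L dB is a gain of −L dB): F_i = 10^(NF_i/10), G_i = 10^(G_i,dB/10)
  Stage 1: F_1 = 10^(1.90/10) = 1.549, G_1 = 10^(21.6/10) = 144.5
  Stage 2: F_2 = 10^(5.42/10) = 3.483, G_2 = 10^(−4.29/10) = 0.3724
Friis cascade:
  F = 1.549 + (3.483 − 1)/144.5 = 1.566
NF = 10 log₁₀(1.566) = 1.95 dB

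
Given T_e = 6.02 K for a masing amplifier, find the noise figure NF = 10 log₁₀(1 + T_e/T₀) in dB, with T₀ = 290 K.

0.089 dB

F = 1 + T_e/T₀ = 1 + 6.02/290 = 1.02076
NF = 10 log₁₀(1.02076) = 0.089 dB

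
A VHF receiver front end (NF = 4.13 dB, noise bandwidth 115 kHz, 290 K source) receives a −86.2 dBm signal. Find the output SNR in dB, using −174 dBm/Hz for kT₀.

Noise floor: N = −174 + 10 log₁₀(B) + NF
10 log₁₀(1.15×10⁵) = 50.61 dB
N = −174 + 50.61 + 4.13 = −119.26 dBm
SNR = P_sig − N = −86.2 − (−119.26) = 33.06 dB → 33.1 dB

33.1 dB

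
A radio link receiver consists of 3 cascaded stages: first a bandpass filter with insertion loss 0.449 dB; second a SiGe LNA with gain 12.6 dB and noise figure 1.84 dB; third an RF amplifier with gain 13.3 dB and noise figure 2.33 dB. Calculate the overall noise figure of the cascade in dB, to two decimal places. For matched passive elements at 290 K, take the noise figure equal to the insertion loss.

2.40 dB

Convert to linear (a loss of L dB is a gain of −L dB): F_i = 10^(NF_i/10), G_i = 10^(G_i,dB/10)
  Stage 1: F_1 = 10^(0.449/10) = 1.109, G_1 = 10^(−0.449/10) = 0.9018
  Stage 2: F_2 = 10^(1.84/10) = 1.528, G_2 = 10^(12.6/10) = 18.20
  Stage 3: F_3 = 10^(2.33/10) = 1.710, G_3 = 10^(13.3/10) = 21.38
Friis cascade:
  F = 1.109 + (1.528 − 1)/0.9018 + (1.710 − 1)/16.41 = 1.737
NF = 10 log₁₀(1.737) = 2.40 dB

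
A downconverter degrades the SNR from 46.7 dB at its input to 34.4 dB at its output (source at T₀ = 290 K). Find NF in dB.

12.3 dB

NF (dB) = SNR_in(dB) − SNR_out(dB) when the source is at T₀
NF = 46.7 − 34.4 = 12.3 dB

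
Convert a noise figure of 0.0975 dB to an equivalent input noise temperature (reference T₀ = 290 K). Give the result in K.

6.58 K

F = 10^(0.0975/10) = 1.0227
T_e = (F − 1)·T₀ = (1.0227 − 1) × 290 = 6.58 K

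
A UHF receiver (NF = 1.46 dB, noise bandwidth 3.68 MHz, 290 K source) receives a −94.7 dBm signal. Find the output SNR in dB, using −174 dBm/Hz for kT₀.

Noise floor: N = −174 + 10 log₁₀(B) + NF
10 log₁₀(3.68×10⁶) = 65.66 dB
N = −174 + 65.66 + 1.46 = −106.88 dBm
SNR = P_sig − N = −94.7 − (−106.88) = 12.18 dB → 12.2 dB

12.2 dB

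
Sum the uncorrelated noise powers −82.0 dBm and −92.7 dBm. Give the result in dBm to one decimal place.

−81.6 dBm

Convert to linear, add, convert back:
P₁ = 6.31×10⁻¹² W, P₂ = 5.37×10⁻¹³ W
P_tot = 6.85×10⁻¹² W → 10 log₁₀(P_tot / 10⁻³) = −81.6 dBm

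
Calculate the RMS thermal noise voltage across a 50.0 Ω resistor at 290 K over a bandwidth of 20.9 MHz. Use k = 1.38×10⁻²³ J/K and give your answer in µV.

4.09 µV

V_n = √(4kTRB)
4kTRB = 4 × 1.38×10⁻²³ × 290 × 5.00×10¹ × 2.09×10⁷ = 1.67×10⁻¹¹ V²
V_n = √(1.67×10⁻¹¹) = 4.09×10⁻⁶ V = 4.09 µV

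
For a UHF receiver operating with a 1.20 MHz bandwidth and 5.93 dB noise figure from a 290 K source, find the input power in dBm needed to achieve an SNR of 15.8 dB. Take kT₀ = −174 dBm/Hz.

−91.5 dBm

Sensitivity = −174 + 10 log₁₀(B) + NF + SNR_min
= −174 + 60.79 + 5.93 + 15.8
= −91.48 dBm → −91.5 dBm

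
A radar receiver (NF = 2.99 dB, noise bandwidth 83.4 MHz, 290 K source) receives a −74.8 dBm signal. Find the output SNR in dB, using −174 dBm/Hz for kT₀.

17.0 dB

Noise floor: N = −174 + 10 log₁₀(B) + NF
10 log₁₀(8.34×10⁷) = 79.21 dB
N = −174 + 79.21 + 2.99 = −91.80 dBm
SNR = P_sig − N = −74.8 − (−91.80) = 17.00 dB → 17.0 dB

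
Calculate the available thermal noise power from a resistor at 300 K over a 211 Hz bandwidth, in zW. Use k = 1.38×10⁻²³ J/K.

874 zW

P_n = kTB = 1.38×10⁻²³ × 300 × 2.11×10² = 8.74×10⁻¹⁹ W = 874 zW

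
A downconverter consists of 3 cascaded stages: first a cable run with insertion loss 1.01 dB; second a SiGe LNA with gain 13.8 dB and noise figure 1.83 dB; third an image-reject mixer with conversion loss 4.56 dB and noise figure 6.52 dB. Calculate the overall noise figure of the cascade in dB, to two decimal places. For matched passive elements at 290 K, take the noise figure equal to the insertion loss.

Convert to linear (a loss of L dB is a gain of −L dB): F_i = 10^(NF_i/10), G_i = 10^(G_i,dB/10)
  Stage 1: F_1 = 10^(1.01/10) = 1.262, G_1 = 10^(−1.01/10) = 0.7925
  Stage 2: F_2 = 10^(1.83/10) = 1.524, G_2 = 10^(13.8/10) = 23.99
  Stage 3: F_3 = 10^(6.52/10) = 4.487, G_3 = 10^(−4.56/10) = 0.3499
Friis cascade:
  F = 1.262 + (1.524 − 1)/0.7925 + (4.487 − 1)/19.01 = 2.107
NF = 10 log₁₀(2.107) = 3.24 dB

3.24 dB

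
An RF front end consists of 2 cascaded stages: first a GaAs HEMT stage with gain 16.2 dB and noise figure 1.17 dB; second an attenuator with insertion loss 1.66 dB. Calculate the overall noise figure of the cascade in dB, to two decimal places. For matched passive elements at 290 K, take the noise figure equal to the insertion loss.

Convert to linear (a loss of L dB is a gain of −L dB): F_i = 10^(NF_i/10), G_i = 10^(G_i,dB/10)
  Stage 1: F_1 = 10^(1.17/10) = 1.309, G_1 = 10^(16.2/10) = 41.69
  Stage 2: F_2 = 10^(1.66/10) = 1.466, G_2 = 10^(−1.66/10) = 0.6823
Friis cascade:
  F = 1.309 + (1.466 − 1)/41.69 = 1.320
NF = 10 log₁₀(1.320) = 1.21 dB

1.21 dB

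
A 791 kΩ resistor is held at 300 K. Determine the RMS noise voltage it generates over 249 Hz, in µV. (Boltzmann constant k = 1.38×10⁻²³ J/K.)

V_n = √(4kTRB)
4kTRB = 4 × 1.38×10⁻²³ × 300 × 7.91×10⁵ × 2.49×10² = 3.26×10⁻¹² V²
V_n = √(3.26×10⁻¹²) = 1.81×10⁻⁶ V = 1.81 µV

1.81 µV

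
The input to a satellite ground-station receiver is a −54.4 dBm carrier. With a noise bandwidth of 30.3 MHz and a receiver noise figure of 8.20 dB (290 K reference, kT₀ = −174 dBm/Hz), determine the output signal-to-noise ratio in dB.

36.6 dB

Noise floor: N = −174 + 10 log₁₀(B) + NF
10 log₁₀(3.03×10⁷) = 74.81 dB
N = −174 + 74.81 + 8.20 = −90.99 dBm
SNR = P_sig − N = −54.4 − (−90.99) = 36.59 dB → 36.6 dB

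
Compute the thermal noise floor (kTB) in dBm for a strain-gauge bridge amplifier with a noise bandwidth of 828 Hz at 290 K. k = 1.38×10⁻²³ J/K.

−144.8 dBm

P_n = kTB = 1.38×10⁻²³ × 290 × 8.28×10² = 3.31×10⁻¹⁸ W
In dBm: 10 log₁₀(3.31×10⁻¹⁸ / 10⁻³) = −144.8 dBm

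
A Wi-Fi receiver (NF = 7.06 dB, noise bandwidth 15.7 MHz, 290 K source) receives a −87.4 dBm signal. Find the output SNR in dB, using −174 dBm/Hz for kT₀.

7.6 dB

Noise floor: N = −174 + 10 log₁₀(B) + NF
10 log₁₀(1.57×10⁷) = 71.96 dB
N = −174 + 71.96 + 7.06 = −94.98 dBm
SNR = P_sig − N = −87.4 − (−94.98) = 7.58 dB → 7.6 dB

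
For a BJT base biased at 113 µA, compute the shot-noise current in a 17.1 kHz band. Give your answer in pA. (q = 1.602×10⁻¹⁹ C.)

I_n = √(2qI·B)
2qI·B = 2 × 1.602×10⁻¹⁹ × 1.13×10⁻⁴ × 1.71×10⁴ = 6.19×10⁻¹⁹ A²
I_n = √(6.19×10⁻¹⁹) = 7.87×10⁻¹⁰ A = 787 pA

787 pA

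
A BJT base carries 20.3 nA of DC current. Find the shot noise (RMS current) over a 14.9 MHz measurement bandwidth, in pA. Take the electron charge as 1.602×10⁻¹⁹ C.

311 pA

I_n = √(2qI·B)
2qI·B = 2 × 1.602×10⁻¹⁹ × 2.03×10⁻⁸ × 1.49×10⁷ = 9.69×10⁻²⁰ A²
I_n = √(9.69×10⁻²⁰) = 3.11×10⁻¹⁰ A = 311 pA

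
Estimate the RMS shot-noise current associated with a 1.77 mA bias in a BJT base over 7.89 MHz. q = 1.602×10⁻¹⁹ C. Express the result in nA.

66.9 nA

I_n = √(2qI·B)
2qI·B = 2 × 1.602×10⁻¹⁹ × 1.77×10⁻³ × 7.89×10⁶ = 4.47×10⁻¹⁵ A²
I_n = √(4.47×10⁻¹⁵) = 6.69×10⁻⁸ A = 66.9 nA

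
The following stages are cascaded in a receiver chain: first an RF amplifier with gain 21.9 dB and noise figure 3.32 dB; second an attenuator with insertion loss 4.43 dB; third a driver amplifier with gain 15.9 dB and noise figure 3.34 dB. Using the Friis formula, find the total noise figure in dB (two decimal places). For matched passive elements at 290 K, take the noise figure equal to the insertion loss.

3.38 dB

Convert to linear (a loss of L dB is a gain of −L dB): F_i = 10^(NF_i/10), G_i = 10^(G_i,dB/10)
  Stage 1: F_1 = 10^(3.32/10) = 2.148, G_1 = 10^(21.9/10) = 154.9
  Stage 2: F_2 = 10^(4.43/10) = 2.773, G_2 = 10^(−4.43/10) = 0.3606
  Stage 3: F_3 = 10^(3.34/10) = 2.158, G_3 = 10^(15.9/10) = 38.90
Friis cascade:
  F = 2.148 + (2.773 − 1)/154.9 + (2.158 − 1)/55.85 = 2.180
NF = 10 log₁₀(2.180) = 3.38 dB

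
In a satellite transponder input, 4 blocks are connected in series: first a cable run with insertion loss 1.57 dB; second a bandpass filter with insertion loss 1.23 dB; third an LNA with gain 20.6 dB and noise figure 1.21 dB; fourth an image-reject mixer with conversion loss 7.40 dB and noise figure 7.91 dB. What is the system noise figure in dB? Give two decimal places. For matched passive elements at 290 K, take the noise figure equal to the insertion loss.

Convert to linear (a loss of L dB is a gain of −L dB): F_i = 10^(NF_i/10), G_i = 10^(G_i,dB/10)
  Stage 1: F_1 = 10^(1.57/10) = 1.435, G_1 = 10^(−1.57/10) = 0.6966
  Stage 2: F_2 = 10^(1.23/10) = 1.327, G_2 = 10^(−1.23/10) = 0.7534
  Stage 3: F_3 = 10^(1.21/10) = 1.321, G_3 = 10^(20.6/10) = 114.8
  Stage 4: F_4 = 10^(7.91/10) = 6.180, G_4 = 10^(−7.40/10) = 0.1820
Friis cascade:
  F = 1.435 + (1.327 − 1)/0.6966 + (1.321 − 1)/0.5248 + (6.180 − 1)/60.26 = 2.604
NF = 10 log₁₀(2.604) = 4.16 dB

4.16 dB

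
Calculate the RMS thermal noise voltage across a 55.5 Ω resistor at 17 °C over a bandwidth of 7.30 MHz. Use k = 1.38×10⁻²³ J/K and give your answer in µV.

T = 17 °C + 273.15 = 290.15 K
V_n = √(4kTRB)
4kTRB = 4 × 1.38×10⁻²³ × 290.15 × 5.55×10¹ × 7.30×10⁶ = 6.49×10⁻¹² V²
V_n = √(6.49×10⁻¹²) = 2.55×10⁻⁶ V = 2.55 µV

2.55 µV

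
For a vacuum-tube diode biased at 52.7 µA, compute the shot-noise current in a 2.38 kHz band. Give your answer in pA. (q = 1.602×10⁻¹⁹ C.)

I_n = √(2qI·B)
2qI·B = 2 × 1.602×10⁻¹⁹ × 5.27×10⁻⁵ × 2.38×10³ = 4.02×10⁻²⁰ A²
I_n = √(4.02×10⁻²⁰) = 2.00×10⁻¹⁰ A = 200 pA

200 pA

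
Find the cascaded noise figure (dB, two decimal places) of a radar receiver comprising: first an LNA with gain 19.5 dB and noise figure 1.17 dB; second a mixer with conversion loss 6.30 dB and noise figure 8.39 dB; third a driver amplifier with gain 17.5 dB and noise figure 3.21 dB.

Convert to linear (a loss of L dB is a gain of −L dB): F_i = 10^(NF_i/10), G_i = 10^(G_i,dB/10)
  Stage 1: F_1 = 10^(1.17/10) = 1.309, G_1 = 10^(19.5/10) = 89.13
  Stage 2: F_2 = 10^(8.39/10) = 6.902, G_2 = 10^(−6.30/10) = 0.2344
  Stage 3: F_3 = 10^(3.21/10) = 2.094, G_3 = 10^(17.5/10) = 56.23
Friis cascade:
  F = 1.309 + (6.902 − 1)/89.13 + (2.094 − 1)/20.89 = 1.428
NF = 10 log₁₀(1.428) = 1.55 dB

1.55 dB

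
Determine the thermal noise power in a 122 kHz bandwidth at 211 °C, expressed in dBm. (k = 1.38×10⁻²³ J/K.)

T = 211 °C + 273.15 = 484.15 K
P_n = kTB = 1.38×10⁻²³ × 484.15 × 1.22×10⁵ = 8.15×10⁻¹⁶ W
In dBm: 10 log₁₀(8.15×10⁻¹⁶ / 10⁻³) = −120.9 dBm

−120.9 dBm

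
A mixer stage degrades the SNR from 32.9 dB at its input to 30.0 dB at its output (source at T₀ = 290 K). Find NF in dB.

NF (dB) = SNR_in(dB) − SNR_out(dB) when the source is at T₀
NF = 32.9 − 30.0 = 2.9 dB

2.9 dB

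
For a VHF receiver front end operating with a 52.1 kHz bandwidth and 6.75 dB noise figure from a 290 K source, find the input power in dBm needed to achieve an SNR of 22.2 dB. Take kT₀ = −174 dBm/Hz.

Sensitivity = −174 + 10 log₁₀(B) + NF + SNR_min
= −174 + 47.17 + 6.75 + 22.2
= −97.88 dBm → −97.9 dBm

−97.9 dBm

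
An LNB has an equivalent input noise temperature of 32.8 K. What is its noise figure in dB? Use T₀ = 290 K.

F = 1 + T_e/T₀ = 1 + 32.8/290 = 1.1131
NF = 10 log₁₀(1.1131) = 0.465 dB

0.465 dB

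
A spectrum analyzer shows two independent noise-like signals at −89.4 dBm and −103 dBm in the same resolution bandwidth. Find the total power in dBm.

−89.2 dBm

Convert to linear, add, convert back:
P₁ = 1.15×10⁻¹² W, P₂ = 5.01×10⁻¹⁴ W
P_tot = 1.20×10⁻¹² W → 10 log₁₀(P_tot / 10⁻³) = −89.2 dBm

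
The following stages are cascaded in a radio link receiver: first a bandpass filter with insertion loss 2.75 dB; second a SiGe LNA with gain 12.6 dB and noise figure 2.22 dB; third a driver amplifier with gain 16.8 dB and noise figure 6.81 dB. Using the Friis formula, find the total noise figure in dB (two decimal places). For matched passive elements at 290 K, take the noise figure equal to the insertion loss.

Convert to linear (a loss of L dB is a gain of −L dB): F_i = 10^(NF_i/10), G_i = 10^(G_i,dB/10)
  Stage 1: F_1 = 10^(2.75/10) = 1.884, G_1 = 10^(−2.75/10) = 0.5309
  Stage 2: F_2 = 10^(2.22/10) = 1.667, G_2 = 10^(12.6/10) = 18.20
  Stage 3: F_3 = 10^(6.81/10) = 4.797, G_3 = 10^(16.8/10) = 47.86
Friis cascade:
  F = 1.884 + (1.667 − 1)/0.5309 + (4.797 − 1)/9.661 = 3.534
NF = 10 log₁₀(3.534) = 5.48 dB

5.48 dB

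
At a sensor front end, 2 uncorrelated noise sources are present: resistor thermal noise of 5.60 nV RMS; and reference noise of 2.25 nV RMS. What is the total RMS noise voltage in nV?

6.04 nV

Uncorrelated sources add in power (mean-square): V_tot = √(ΣV_i²)
V_tot = √[(5.60×10⁻⁹)² + (2.25×10⁻⁹)²] = 6.04×10⁻⁹ V = 6.04 nV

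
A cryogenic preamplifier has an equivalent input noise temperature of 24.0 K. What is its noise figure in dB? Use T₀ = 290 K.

F = 1 + T_e/T₀ = 1 + 24.0/290 = 1.08276
NF = 10 log₁₀(1.08276) = 0.345 dB

0.345 dB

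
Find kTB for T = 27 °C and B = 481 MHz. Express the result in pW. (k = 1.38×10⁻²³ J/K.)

T = 27 °C + 273.15 = 300.15 K
P_n = kTB = 1.38×10⁻²³ × 300.15 × 4.81×10⁸ = 1.99×10⁻¹² W = 1.99 pW

1.99 pW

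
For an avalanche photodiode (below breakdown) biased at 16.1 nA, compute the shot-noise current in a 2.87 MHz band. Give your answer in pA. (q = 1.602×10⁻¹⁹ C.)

I_n = √(2qI·B)
2qI·B = 2 × 1.602×10⁻¹⁹ × 1.61×10⁻⁸ × 2.87×10⁶ = 1.48×10⁻²⁰ A²
I_n = √(1.48×10⁻²⁰) = 1.22×10⁻¹⁰ A = 122 pA

122 pA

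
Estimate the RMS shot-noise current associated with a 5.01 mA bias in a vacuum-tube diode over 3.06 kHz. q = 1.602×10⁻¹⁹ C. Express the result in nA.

2.22 nA

I_n = √(2qI·B)
2qI·B = 2 × 1.602×10⁻¹⁹ × 5.01×10⁻³ × 3.06×10³ = 4.91×10⁻¹⁸ A²
I_n = √(4.91×10⁻¹⁸) = 2.22×10⁻⁹ A = 2.22 nA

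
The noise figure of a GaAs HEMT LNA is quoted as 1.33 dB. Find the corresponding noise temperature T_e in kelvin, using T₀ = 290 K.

104 K

F = 10^(1.33/10) = 1.35831
T_e = (F − 1)·T₀ = (1.35831 − 1) × 290 = 104 K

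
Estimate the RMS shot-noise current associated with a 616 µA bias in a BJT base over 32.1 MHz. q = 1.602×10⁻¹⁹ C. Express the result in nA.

79.6 nA

I_n = √(2qI·B)
2qI·B = 2 × 1.602×10⁻¹⁹ × 6.16×10⁻⁴ × 3.21×10⁷ = 6.34×10⁻¹⁵ A²
I_n = √(6.34×10⁻¹⁵) = 7.96×10⁻⁸ A = 79.6 nA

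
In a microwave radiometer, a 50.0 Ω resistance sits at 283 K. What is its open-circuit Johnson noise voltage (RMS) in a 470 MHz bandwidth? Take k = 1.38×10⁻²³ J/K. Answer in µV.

V_n = √(4kTRB)
4kTRB = 4 × 1.38×10⁻²³ × 283 × 5.00×10¹ × 4.70×10⁸ = 3.67×10⁻¹⁰ V²
V_n = √(3.67×10⁻¹⁰) = 1.92×10⁻⁵ V = 19.2 µV

19.2 µV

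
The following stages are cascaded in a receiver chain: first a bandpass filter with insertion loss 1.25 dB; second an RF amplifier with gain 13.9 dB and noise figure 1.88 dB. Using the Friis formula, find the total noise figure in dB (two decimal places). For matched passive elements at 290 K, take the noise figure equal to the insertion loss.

3.13 dB

Convert to linear (a loss of L dB is a gain of −L dB): F_i = 10^(NF_i/10), G_i = 10^(G_i,dB/10)
  Stage 1: F_1 = 10^(1.25/10) = 1.334, G_1 = 10^(−1.25/10) = 0.7499
  Stage 2: F_2 = 10^(1.88/10) = 1.542, G_2 = 10^(13.9/10) = 24.55
Friis cascade:
  F = 1.334 + (1.542 − 1)/0.7499 = 2.056
NF = 10 log₁₀(2.056) = 3.13 dB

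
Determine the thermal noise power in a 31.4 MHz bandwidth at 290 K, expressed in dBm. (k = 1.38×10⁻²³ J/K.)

P_n = kTB = 1.38×10⁻²³ × 290 × 3.14×10⁷ = 1.26×10⁻¹³ W
In dBm: 10 log₁₀(1.26×10⁻¹³ / 10⁻³) = −99.0 dBm

−99.0 dBm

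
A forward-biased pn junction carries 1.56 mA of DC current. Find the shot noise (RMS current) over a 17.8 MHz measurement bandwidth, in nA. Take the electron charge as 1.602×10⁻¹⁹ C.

94.3 nA

I_n = √(2qI·B)
2qI·B = 2 × 1.602×10⁻¹⁹ × 1.56×10⁻³ × 1.78×10⁷ = 8.90×10⁻¹⁵ A²
I_n = √(8.90×10⁻¹⁵) = 9.43×10⁻⁸ A = 94.3 nA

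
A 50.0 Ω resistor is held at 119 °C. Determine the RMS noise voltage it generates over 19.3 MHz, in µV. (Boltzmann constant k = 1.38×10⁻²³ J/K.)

T = 119 °C + 273.15 = 392.15 K
V_n = √(4kTRB)
4kTRB = 4 × 1.38×10⁻²³ × 392.15 × 5.00×10¹ × 1.93×10⁷ = 2.09×10⁻¹¹ V²
V_n = √(2.09×10⁻¹¹) = 4.57×10⁻⁶ V = 4.57 µV

4.57 µV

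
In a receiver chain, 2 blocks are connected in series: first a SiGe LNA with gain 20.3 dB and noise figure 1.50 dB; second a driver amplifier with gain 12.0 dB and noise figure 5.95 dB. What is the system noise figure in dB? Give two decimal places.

1.58 dB

Convert to linear (a loss of L dB is a gain of −L dB): F_i = 10^(NF_i/10), G_i = 10^(G_i,dB/10)
  Stage 1: F_1 = 10^(1.50/10) = 1.413, G_1 = 10^(20.3/10) = 107.2
  Stage 2: F_2 = 10^(5.95/10) = 3.936, G_2 = 10^(12.0/10) = 15.85
Friis cascade:
  F = 1.413 + (3.936 − 1)/107.2 = 1.440
NF = 10 log₁₀(1.440) = 1.58 dB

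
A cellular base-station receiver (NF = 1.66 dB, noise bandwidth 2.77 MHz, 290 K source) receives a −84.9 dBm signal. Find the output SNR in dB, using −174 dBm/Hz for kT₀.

Noise floor: N = −174 + 10 log₁₀(B) + NF
10 log₁₀(2.77×10⁶) = 64.42 dB
N = −174 + 64.42 + 1.66 = −107.92 dBm
SNR = P_sig − N = −84.9 − (−107.92) = 23.02 dB → 23.0 dB

23.0 dB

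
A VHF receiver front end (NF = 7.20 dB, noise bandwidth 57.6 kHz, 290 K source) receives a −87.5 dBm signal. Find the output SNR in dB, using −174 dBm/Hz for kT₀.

31.7 dB

Noise floor: N = −174 + 10 log₁₀(B) + NF
10 log₁₀(5.76×10⁴) = 47.6 dB
N = −174 + 47.6 + 7.20 = −119.20 dBm
SNR = P_sig − N = −87.5 − (−119.20) = 31.70 dB → 31.7 dB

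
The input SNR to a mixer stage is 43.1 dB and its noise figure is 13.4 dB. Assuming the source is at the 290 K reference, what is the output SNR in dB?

29.7 dB

By definition F = SNR_in/SNR_out, so in dB: SNR_out = SNR_in − NF
SNR_out = 43.1 − 13.4 = 29.7 dB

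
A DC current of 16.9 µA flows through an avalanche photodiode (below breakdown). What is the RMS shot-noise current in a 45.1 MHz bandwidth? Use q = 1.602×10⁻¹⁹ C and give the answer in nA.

15.6 nA

I_n = √(2qI·B)
2qI·B = 2 × 1.602×10⁻¹⁹ × 1.69×10⁻⁵ × 4.51×10⁷ = 2.44×10⁻¹⁶ A²
I_n = √(2.44×10⁻¹⁶) = 1.56×10⁻⁸ A = 15.6 nA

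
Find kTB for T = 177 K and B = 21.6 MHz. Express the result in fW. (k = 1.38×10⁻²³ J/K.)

52.8 fW

P_n = kTB = 1.38×10⁻²³ × 177 × 2.16×10⁷ = 5.28×10⁻¹⁴ W = 52.8 fW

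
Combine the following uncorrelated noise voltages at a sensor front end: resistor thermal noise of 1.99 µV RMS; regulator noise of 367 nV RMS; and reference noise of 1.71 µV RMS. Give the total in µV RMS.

2.65 µV

Uncorrelated sources add in power (mean-square): V_tot = √(ΣV_i²)
V_tot = √[(1.99×10⁻⁶)² + (3.67×10⁻⁷)² + (1.71×10⁻⁶)²] = 2.65×10⁻⁶ V = 2.65 µV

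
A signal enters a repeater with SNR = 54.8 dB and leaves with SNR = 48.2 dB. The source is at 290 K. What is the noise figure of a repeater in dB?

6.6 dB

NF (dB) = SNR_in(dB) − SNR_out(dB) when the source is at T₀
NF = 54.8 − 48.2 = 6.6 dB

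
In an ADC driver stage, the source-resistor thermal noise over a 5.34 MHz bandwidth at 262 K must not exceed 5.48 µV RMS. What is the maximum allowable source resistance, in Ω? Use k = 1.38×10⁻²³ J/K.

389 Ω

Johnson–Nyquist: V_n = √(4kTRB) ⇒ R = V_n² / (4kTB)
4kTB = 4 × 1.38×10⁻²³ × 262 × 5.34×10⁶ = 7.72×10⁻¹⁴
R = (5.48×10⁻⁶)² / 7.72×10⁻¹⁴ = 3.89×10² Ω = 389 Ω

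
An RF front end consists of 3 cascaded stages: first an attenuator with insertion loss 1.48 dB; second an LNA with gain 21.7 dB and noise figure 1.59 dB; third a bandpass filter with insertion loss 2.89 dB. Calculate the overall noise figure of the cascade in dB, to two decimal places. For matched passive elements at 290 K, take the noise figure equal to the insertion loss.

Convert to linear (a loss of L dB is a gain of −L dB): F_i = 10^(NF_i/10), G_i = 10^(G_i,dB/10)
  Stage 1: F_1 = 10^(1.48/10) = 1.406, G_1 = 10^(−1.48/10) = 0.7112
  Stage 2: F_2 = 10^(1.59/10) = 1.442, G_2 = 10^(21.7/10) = 147.9
  Stage 3: F_3 = 10^(2.89/10) = 1.945, G_3 = 10^(−2.89/10) = 0.5140
Friis cascade:
  F = 1.406 + (1.442 − 1)/0.7112 + (1.945 − 1)/105.2 = 2.037
NF = 10 log₁₀(2.037) = 3.09 dB

3.09 dB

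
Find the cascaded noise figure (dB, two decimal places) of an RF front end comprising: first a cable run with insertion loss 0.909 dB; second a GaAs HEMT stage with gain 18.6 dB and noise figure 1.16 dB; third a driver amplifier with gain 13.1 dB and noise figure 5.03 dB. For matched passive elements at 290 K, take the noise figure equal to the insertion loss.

Convert to linear (a loss of L dB is a gain of −L dB): F_i = 10^(NF_i/10), G_i = 10^(G_i,dB/10)
  Stage 1: F_1 = 10^(0.909/10) = 1.233, G_1 = 10^(−0.909/10) = 0.8111
  Stage 2: F_2 = 10^(1.16/10) = 1.306, G_2 = 10^(18.6/10) = 72.44
  Stage 3: F_3 = 10^(5.03/10) = 3.184, G_3 = 10^(13.1/10) = 20.42
Friis cascade:
  F = 1.233 + (1.306 − 1)/0.8111 + (3.184 − 1)/58.76 = 1.647
NF = 10 log₁₀(1.647) = 2.17 dB

2.17 dB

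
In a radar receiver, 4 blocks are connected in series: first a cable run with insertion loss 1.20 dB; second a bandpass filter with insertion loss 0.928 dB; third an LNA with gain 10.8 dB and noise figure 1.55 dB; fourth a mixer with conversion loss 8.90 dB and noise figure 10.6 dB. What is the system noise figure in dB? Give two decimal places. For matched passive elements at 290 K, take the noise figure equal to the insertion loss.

5.75 dB

Convert to linear (a loss of L dB is a gain of −L dB): F_i = 10^(NF_i/10), G_i = 10^(G_i,dB/10)
  Stage 1: F_1 = 10^(1.20/10) = 1.318, G_1 = 10^(−1.20/10) = 0.7586
  Stage 2: F_2 = 10^(0.928/10) = 1.238, G_2 = 10^(−0.928/10) = 0.8076
  Stage 3: F_3 = 10^(1.55/10) = 1.429, G_3 = 10^(10.8/10) = 12.02
  Stage 4: F_4 = 10^(10.6/10) = 11.48, G_4 = 10^(−8.90/10) = 0.1288
Friis cascade:
  F = 1.318 + (1.238 − 1)/0.7586 + (1.429 − 1)/0.6126 + (11.48 − 1)/7.365 = 3.755
NF = 10 log₁₀(3.755) = 5.75 dB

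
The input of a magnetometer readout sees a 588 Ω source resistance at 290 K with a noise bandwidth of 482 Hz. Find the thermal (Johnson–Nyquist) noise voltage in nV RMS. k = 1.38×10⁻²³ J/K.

67.4 nV

V_n = √(4kTRB)
4kTRB = 4 × 1.38×10⁻²³ × 290 × 5.88×10² × 4.82×10² = 4.54×10⁻¹⁵ V²
V_n = √(4.54×10⁻¹⁵) = 6.74×10⁻⁸ V = 67.4 nV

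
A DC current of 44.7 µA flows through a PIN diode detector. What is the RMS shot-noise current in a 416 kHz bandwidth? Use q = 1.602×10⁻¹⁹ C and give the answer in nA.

I_n = √(2qI·B)
2qI·B = 2 × 1.602×10⁻¹⁹ × 4.47×10⁻⁵ × 4.16×10⁵ = 5.96×10⁻¹⁸ A²
I_n = √(5.96×10⁻¹⁸) = 2.44×10⁻⁹ A = 2.44 nA

2.44 nA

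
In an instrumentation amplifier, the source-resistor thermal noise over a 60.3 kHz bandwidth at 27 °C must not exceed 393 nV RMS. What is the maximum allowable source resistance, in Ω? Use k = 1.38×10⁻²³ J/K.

155 Ω

T = 27 °C + 273.15 = 300.15 K
Johnson–Nyquist: V_n = √(4kTRB) ⇒ R = V_n² / (4kTB)
4kTB = 4 × 1.38×10⁻²³ × 300.15 × 6.03×10⁴ = 9.99×10⁻¹⁶
R = (3.93×10⁻⁷)² / 9.99×10⁻¹⁶ = 1.55×10² Ω = 155 Ω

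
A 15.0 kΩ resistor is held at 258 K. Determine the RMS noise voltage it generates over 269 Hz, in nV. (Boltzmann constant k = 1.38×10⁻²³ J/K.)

240 nV

V_n = √(4kTRB)
4kTRB = 4 × 1.38×10⁻²³ × 258 × 1.50×10⁴ × 2.69×10² = 5.75×10⁻¹⁴ V²
V_n = √(5.75×10⁻¹⁴) = 2.40×10⁻⁷ V = 240 nV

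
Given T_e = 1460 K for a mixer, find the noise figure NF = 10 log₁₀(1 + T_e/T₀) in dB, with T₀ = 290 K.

F = 1 + T_e/T₀ = 1 + 1460/290 = 6.03448
NF = 10 log₁₀(6.03448) = 7.81 dB

7.81 dB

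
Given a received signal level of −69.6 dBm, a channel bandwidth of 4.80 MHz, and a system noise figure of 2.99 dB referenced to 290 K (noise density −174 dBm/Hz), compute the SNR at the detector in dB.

34.6 dB

Noise floor: N = −174 + 10 log₁₀(B) + NF
10 log₁₀(4.80×10⁶) = 66.81 dB
N = −174 + 66.81 + 2.99 = −104.20 dBm
SNR = P_sig − N = −69.6 − (−104.20) = 34.60 dB → 34.6 dB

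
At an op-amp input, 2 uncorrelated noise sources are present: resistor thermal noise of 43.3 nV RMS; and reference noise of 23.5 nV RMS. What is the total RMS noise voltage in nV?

Uncorrelated sources add in power (mean-square): V_tot = √(ΣV_i²)
V_tot = √[(4.33×10⁻⁸)² + (2.35×10⁻⁸)²] = 4.93×10⁻⁸ V = 49.3 nV

49.3 nV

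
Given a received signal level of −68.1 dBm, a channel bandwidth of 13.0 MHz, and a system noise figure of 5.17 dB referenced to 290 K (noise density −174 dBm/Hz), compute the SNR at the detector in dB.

Noise floor: N = −174 + 10 log₁₀(B) + NF
10 log₁₀(1.30×10⁷) = 71.14 dB
N = −174 + 71.14 + 5.17 = −97.69 dBm
SNR = P_sig − N = −68.1 − (−97.69) = 29.59 dB → 29.6 dB

29.6 dB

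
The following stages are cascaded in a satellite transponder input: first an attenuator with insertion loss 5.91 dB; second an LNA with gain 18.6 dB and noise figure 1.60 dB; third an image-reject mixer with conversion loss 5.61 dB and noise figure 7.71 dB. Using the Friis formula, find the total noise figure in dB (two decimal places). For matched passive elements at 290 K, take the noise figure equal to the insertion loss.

Convert to linear (a loss of L dB is a gain of −L dB): F_i = 10^(NF_i/10), G_i = 10^(G_i,dB/10)
  Stage 1: F_1 = 10^(5.91/10) = 3.899, G_1 = 10^(−5.91/10) = 0.2564
  Stage 2: F_2 = 10^(1.60/10) = 1.445, G_2 = 10^(18.6/10) = 72.44
  Stage 3: F_3 = 10^(7.71/10) = 5.902, G_3 = 10^(−5.61/10) = 0.2748
Friis cascade:
  F = 3.899 + (1.445 − 1)/0.2564 + (5.902 − 1)/18.58 = 5.900
NF = 10 log₁₀(5.900) = 7.71 dB

7.71 dB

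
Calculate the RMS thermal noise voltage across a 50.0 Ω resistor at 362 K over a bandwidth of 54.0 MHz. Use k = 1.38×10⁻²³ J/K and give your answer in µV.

V_n = √(4kTRB)
4kTRB = 4 × 1.38×10⁻²³ × 362 × 5.00×10¹ × 5.40×10⁷ = 5.40×10⁻¹¹ V²
V_n = √(5.40×10⁻¹¹) = 7.35×10⁻⁶ V = 7.35 µV

7.35 µV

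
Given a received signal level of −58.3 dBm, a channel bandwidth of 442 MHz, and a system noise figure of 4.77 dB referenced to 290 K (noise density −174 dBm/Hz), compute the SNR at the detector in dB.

Noise floor: N = −174 + 10 log₁₀(B) + NF
10 log₁₀(4.42×10⁸) = 86.45 dB
N = −174 + 86.45 + 4.77 = −82.78 dBm
SNR = P_sig − N = −58.3 − (−82.78) = 24.48 dB → 24.5 dB

24.5 dB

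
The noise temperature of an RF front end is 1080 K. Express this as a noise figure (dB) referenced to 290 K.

F = 1 + T_e/T₀ = 1 + 1080/290 = 4.72414
NF = 10 log₁₀(4.72414) = 6.74 dB

6.74 dB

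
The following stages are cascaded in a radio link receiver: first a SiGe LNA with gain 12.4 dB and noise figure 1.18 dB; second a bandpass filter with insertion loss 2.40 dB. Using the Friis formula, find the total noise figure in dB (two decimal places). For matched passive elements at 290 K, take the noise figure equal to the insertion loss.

Convert to linear (a loss of L dB is a gain of −L dB): F_i = 10^(NF_i/10), G_i = 10^(G_i,dB/10)
  Stage 1: F_1 = 10^(1.18/10) = 1.312, G_1 = 10^(12.4/10) = 17.38
  Stage 2: F_2 = 10^(2.40/10) = 1.738, G_2 = 10^(−2.40/10) = 0.5754
Friis cascade:
  F = 1.312 + (1.738 − 1)/17.38 = 1.355
NF = 10 log₁₀(1.355) = 1.32 dB

1.32 dB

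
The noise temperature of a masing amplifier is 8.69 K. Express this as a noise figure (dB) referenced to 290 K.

F = 1 + T_e/T₀ = 1 + 8.69/290 = 1.02997
NF = 10 log₁₀(1.02997) = 0.128 dB

0.128 dB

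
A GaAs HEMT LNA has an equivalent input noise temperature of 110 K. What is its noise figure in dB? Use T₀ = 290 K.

F = 1 + T_e/T₀ = 1 + 110/290 = 1.37931
NF = 10 log₁₀(1.37931) = 1.40 dB

1.40 dB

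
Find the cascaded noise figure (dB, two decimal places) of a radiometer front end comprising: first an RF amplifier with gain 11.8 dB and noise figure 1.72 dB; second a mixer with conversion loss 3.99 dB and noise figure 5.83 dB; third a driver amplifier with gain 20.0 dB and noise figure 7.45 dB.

3.85 dB

Convert to linear (a loss of L dB is a gain of −L dB): F_i = 10^(NF_i/10), G_i = 10^(G_i,dB/10)
  Stage 1: F_1 = 10^(1.72/10) = 1.486, G_1 = 10^(11.8/10) = 15.14
  Stage 2: F_2 = 10^(5.83/10) = 3.828, G_2 = 10^(−3.99/10) = 0.3990
  Stage 3: F_3 = 10^(7.45/10) = 5.559, G_3 = 10^(20.0/10) = 100.0
Friis cascade:
  F = 1.486 + (3.828 − 1)/15.14 + (5.559 − 1)/6.039 = 2.428
NF = 10 log₁₀(2.428) = 3.85 dB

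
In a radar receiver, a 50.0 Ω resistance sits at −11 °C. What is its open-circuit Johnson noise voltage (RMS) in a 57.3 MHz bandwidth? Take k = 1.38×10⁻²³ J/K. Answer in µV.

T = −11 °C + 273.15 = 262.15 K
V_n = √(4kTRB)
4kTRB = 4 × 1.38×10⁻²³ × 262.15 × 5.00×10¹ × 5.73×10⁷ = 4.15×10⁻¹¹ V²
V_n = √(4.15×10⁻¹¹) = 6.44×10⁻⁶ V = 6.44 µV

6.44 µV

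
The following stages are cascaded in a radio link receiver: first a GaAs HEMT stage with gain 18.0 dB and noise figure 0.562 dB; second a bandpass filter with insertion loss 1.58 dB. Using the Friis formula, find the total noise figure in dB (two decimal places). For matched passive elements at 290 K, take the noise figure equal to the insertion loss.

0.59 dB

Convert to linear (a loss of L dB is a gain of −L dB): F_i = 10^(NF_i/10), G_i = 10^(G_i,dB/10)
  Stage 1: F_1 = 10^(0.562/10) = 1.138, G_1 = 10^(18.0/10) = 63.10
  Stage 2: F_2 = 10^(1.58/10) = 1.439, G_2 = 10^(−1.58/10) = 0.6950
Friis cascade:
  F = 1.138 + (1.439 − 1)/63.10 = 1.145
NF = 10 log₁₀(1.145) = 0.59 dB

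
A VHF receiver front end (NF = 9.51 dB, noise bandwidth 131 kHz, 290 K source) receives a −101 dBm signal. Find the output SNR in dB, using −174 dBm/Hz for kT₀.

Noise floor: N = −174 + 10 log₁₀(B) + NF
10 log₁₀(1.31×10⁵) = 51.17 dB
N = −174 + 51.17 + 9.51 = −113.32 dBm
SNR = P_sig − N = −101 − (−113.32) = 12.32 dB → 12.3 dB

12.3 dB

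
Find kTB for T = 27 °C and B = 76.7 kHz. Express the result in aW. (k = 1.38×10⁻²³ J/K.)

318 aW

T = 27 °C + 273.15 = 300.15 K
P_n = kTB = 1.38×10⁻²³ × 300.15 × 7.67×10⁴ = 3.18×10⁻¹⁶ W = 318 aW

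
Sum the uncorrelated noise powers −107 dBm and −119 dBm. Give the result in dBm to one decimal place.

−106.7 dBm

Convert to linear, add, convert back:
P₁ = 2.00×10⁻¹⁴ W, P₂ = 1.26×10⁻¹⁵ W
P_tot = 2.12×10⁻¹⁴ W → 10 log₁₀(P_tot / 10⁻³) = −106.7 dBm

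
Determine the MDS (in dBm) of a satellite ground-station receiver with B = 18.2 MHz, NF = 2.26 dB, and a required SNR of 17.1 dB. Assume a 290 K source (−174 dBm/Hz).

Sensitivity = −174 + 10 log₁₀(B) + NF + SNR_min
= −174 + 72.6 + 2.26 + 17.1
= −82.04 dBm → −82.0 dBm

−82.0 dBm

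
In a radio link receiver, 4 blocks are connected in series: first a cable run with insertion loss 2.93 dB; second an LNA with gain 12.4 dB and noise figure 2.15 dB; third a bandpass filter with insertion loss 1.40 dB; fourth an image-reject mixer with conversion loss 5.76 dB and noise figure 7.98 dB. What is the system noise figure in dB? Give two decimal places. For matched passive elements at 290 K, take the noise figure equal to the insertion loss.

Convert to linear (a loss of L dB is a gain of −L dB): F_i = 10^(NF_i/10), G_i = 10^(G_i,dB/10)
  Stage 1: F_1 = 10^(2.93/10) = 1.963, G_1 = 10^(−2.93/10) = 0.5093
  Stage 2: F_2 = 10^(2.15/10) = 1.641, G_2 = 10^(12.4/10) = 17.38
  Stage 3: F_3 = 10^(1.40/10) = 1.380, G_3 = 10^(−1.40/10) = 0.7244
  Stage 4: F_4 = 10^(7.98/10) = 6.281, G_4 = 10^(−5.76/10) = 0.2655
Friis cascade:
  F = 1.963 + (1.641 − 1)/0.5093 + (1.380 − 1)/8.851 + (6.281 − 1)/6.412 = 4.088
NF = 10 log₁₀(4.088) = 6.11 dB

6.11 dB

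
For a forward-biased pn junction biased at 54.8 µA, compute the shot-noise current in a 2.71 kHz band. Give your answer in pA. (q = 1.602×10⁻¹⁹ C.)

218 pA

I_n = √(2qI·B)
2qI·B = 2 × 1.602×10⁻¹⁹ × 5.48×10⁻⁵ × 2.71×10³ = 4.76×10⁻²⁰ A²
I_n = √(4.76×10⁻²⁰) = 2.18×10⁻¹⁰ A = 218 pA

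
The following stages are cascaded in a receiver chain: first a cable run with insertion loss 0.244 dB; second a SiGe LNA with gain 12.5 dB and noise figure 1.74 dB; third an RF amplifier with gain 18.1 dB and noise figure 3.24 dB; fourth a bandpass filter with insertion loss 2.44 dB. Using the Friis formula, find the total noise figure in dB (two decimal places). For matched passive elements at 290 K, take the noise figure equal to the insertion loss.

2.16 dB

Convert to linear (a loss of L dB is a gain of −L dB): F_i = 10^(NF_i/10), G_i = 10^(G_i,dB/10)
  Stage 1: F_1 = 10^(0.244/10) = 1.058, G_1 = 10^(−0.244/10) = 0.9454
  Stage 2: F_2 = 10^(1.74/10) = 1.493, G_2 = 10^(12.5/10) = 17.78
  Stage 3: F_3 = 10^(3.24/10) = 2.109, G_3 = 10^(18.1/10) = 64.57
  Stage 4: F_4 = 10^(2.44/10) = 1.754, G_4 = 10^(−2.44/10) = 0.5702
Friis cascade:
  F = 1.058 + (1.493 − 1)/0.9454 + (2.109 − 1)/16.81 + (1.754 − 1)/1085 = 1.646
NF = 10 log₁₀(1.646) = 2.16 dB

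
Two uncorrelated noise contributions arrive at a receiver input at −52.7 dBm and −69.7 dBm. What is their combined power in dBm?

−52.6 dBm

Convert to linear, add, convert back:
P₁ = 5.37×10⁻⁹ W, P₂ = 1.07×10⁻¹⁰ W
P_tot = 5.48×10⁻⁹ W → 10 log₁₀(P_tot / 10⁻³) = −52.6 dBm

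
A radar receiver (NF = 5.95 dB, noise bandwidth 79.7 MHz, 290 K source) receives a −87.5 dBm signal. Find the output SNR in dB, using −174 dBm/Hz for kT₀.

1.5 dB

Noise floor: N = −174 + 10 log₁₀(B) + NF
10 log₁₀(7.97×10⁷) = 79.01 dB
N = −174 + 79.01 + 5.95 = −89.04 dBm
SNR = P_sig − N = −87.5 − (−89.04) = 1.54 dB → 1.5 dB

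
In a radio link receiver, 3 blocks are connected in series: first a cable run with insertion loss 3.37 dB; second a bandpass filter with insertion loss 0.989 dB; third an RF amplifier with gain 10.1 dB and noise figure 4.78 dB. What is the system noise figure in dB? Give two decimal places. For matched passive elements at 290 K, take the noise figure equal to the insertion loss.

Convert to linear (a loss of L dB is a gain of −L dB): F_i = 10^(NF_i/10), G_i = 10^(G_i,dB/10)
  Stage 1: F_1 = 10^(3.37/10) = 2.173, G_1 = 10^(−3.37/10) = 0.4603
  Stage 2: F_2 = 10^(0.989/10) = 1.256, G_2 = 10^(−0.989/10) = 0.7963
  Stage 3: F_3 = 10^(4.78/10) = 3.006, G_3 = 10^(10.1/10) = 10.23
Friis cascade:
  F = 2.173 + (1.256 − 1)/0.4603 + (3.006 − 1)/0.3665 = 8.202
NF = 10 log₁₀(8.202) = 9.14 dB

9.14 dB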